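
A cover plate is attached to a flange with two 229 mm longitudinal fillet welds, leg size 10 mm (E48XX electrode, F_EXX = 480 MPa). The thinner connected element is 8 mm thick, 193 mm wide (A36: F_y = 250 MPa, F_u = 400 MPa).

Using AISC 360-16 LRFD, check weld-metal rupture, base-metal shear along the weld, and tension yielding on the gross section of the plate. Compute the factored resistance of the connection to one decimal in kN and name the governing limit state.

347.4 kN (gross-section yield governs)

Weld metal: throat = 0.707×10 = 7.07 mm, L = 2×229 = 458 mm. φR_n = 0.75 × 0.6 × 480 × 7.07 × 458 = 699.4 kN.
Base metal shear (8 mm plate): yield φR_n = 1.0×0.6×250×8×458 = 549.6 kN; rupture φR_n = 0.75×0.6×400×8×458 = 659.5 kN; take 549.6 kN (yield).
Tension yield (gross): A_g = 193×8 = 1544 mm². φR_n = 0.90 × 250 × 1544 = 347.4 kN.
Governing: min(699.4, 549.6, 347.4) = 347.4 kN → gross-section yield.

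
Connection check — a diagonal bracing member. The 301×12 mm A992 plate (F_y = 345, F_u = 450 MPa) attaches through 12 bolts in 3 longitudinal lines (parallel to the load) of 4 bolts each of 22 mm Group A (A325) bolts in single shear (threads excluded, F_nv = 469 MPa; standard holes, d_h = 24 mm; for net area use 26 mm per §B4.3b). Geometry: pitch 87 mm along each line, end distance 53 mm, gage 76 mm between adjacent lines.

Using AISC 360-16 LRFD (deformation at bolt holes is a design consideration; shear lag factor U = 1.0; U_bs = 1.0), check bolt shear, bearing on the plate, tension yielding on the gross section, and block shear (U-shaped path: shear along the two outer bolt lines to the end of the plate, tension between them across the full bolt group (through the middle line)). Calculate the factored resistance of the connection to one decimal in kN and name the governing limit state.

Bolt shear: A_b = π(22)²/4 = 380.13 mm². φR_n = 0.75 × 469 × 380.13 × 12 × 1 = 1604.5 kN.
Bearing (12 mm plate, F_u = 450 MPa): end bolts L_c = 53 − 24/2 = 41, R_n = min(1.2×41×12×450, 2.4×22×12×450) = 265.68 kN/bolt; interior L_c = 87 − 24 = 63, R_n = 285.12 kN/bolt. φR_n = 0.75 × (3×265.68 + 9×285.12) = 2522.3 kN.
Tension yield (gross): A_g = 301×12 = 3612 mm². φR_n = 0.90 × 345 × 3612 = 1121.5 kN.
Block shear: shear path 2×[53+3×87] = 2×314 mm, A_gv = 7536, A_nv = 2×(314 − 3.5×26)×12 = 5352 mm²; tension across gage: (152 − 2×26)×12 = 1200 mm². R_n = min(0.6×450×5352, 0.6×345×7536) + 1.0×450×1200 = min(1445, 1560) + 540 = 1985 kN. φR_n = 0.75 × 1985 = 1488.8 kN.
Governing: min(1604.5, 2522.3, 1121.5, 1488.8) = 1121.5 kN → gross-section yield.

1121.5 kN (gross-section yield governs)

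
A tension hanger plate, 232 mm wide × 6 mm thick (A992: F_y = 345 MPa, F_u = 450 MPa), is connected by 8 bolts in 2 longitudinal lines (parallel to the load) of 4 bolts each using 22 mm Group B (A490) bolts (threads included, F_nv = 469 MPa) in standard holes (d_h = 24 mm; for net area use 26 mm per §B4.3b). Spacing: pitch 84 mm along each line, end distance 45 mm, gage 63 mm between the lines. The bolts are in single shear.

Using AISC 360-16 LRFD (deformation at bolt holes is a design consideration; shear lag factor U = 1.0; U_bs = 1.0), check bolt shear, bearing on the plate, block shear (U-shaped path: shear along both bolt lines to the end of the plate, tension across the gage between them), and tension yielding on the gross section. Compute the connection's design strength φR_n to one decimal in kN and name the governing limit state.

432.2 kN (gross-section yield governs)

Bolt shear: A_b = π(22)²/4 = 380.13 mm². φR_n = 0.75 × 469 × 380.13 × 8 × 1 = 1069.7 kN.
Bearing (6 mm plate, F_u = 450 MPa): end bolts L_c = 45 − 24/2 = 33, R_n = min(1.2×33×6×450, 2.4×22×6×450) = 106.92 kN/bolt; interior L_c = 84 − 24 = 60, R_n = 142.56 kN/bolt. φR_n = 0.75 × (2×106.92 + 6×142.56) = 801.9 kN.
Block shear: shear path 2×[45+3×84] = 2×297 mm, A_gv = 3564, A_nv = 2×(297 − 3.5×26)×6 = 2472 mm²; tension across gage: (63 − 1×26)×6 = 222 mm². R_n = min(0.6×450×2472, 0.6×345×3564) + 1.0×450×222 = min(667.44, 737.75) + 99.9 = 767.34 kN. φR_n = 0.75 × 767.34 = 575.5 kN.
Tension yield (gross): A_g = 232×6 = 1392 mm². φR_n = 0.90 × 345 × 1392 = 432.2 kN.
Governing: min(1069.7, 801.9, 575.5, 432.2) = 432.2 kN → gross-section yield.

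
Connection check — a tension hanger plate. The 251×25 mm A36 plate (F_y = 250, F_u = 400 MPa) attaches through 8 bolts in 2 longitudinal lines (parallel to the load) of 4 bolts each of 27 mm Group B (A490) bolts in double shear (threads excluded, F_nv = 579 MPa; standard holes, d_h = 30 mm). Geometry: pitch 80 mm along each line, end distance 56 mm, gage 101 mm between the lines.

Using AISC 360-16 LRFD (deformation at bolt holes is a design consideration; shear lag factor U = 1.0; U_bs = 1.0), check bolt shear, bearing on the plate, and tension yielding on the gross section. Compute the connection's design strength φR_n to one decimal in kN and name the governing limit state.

1411.9 kN (gross-section yield governs)

Bolt shear: A_b = π(27)²/4 = 572.56 mm². φR_n = 0.75 × 579 × 572.56 × 8 × 2 = 3978.1 kN.
Bearing (25 mm plate, F_u = 400 MPa): end bolts L_c = 56 − 30/2 = 41, R_n = min(1.2×41×25×400, 2.4×27×25×400) = 492 kN/bolt; interior L_c = 80 − 30 = 50, R_n = 600 kN/bolt. φR_n = 0.75 × (2×492 + 6×600) = 3438.0 kN.
Tension yield (gross): A_g = 251×25 = 6275 mm². φR_n = 0.90 × 250 × 6275 = 1411.9 kN.
Governing: min(3978.1, 3438.0, 1411.9) = 1411.9 kN → gross-section yield.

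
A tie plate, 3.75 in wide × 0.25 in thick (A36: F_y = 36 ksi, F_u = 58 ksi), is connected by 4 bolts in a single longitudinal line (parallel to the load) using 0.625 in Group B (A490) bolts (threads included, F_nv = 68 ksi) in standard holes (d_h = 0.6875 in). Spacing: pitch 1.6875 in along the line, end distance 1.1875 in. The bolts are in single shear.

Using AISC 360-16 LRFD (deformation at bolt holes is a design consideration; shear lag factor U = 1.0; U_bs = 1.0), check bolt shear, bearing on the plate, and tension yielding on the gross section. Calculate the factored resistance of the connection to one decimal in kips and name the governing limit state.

Bolt shear: A_b = π(0.625)²/4 = 0.3068 in². φR_n = 0.75 × 68 × 0.3068 × 4 × 1 = 62.6 kips.
Bearing (0.25 in plate, F_u = 58 ksi): end bolts L_c = 1.1875 − 0.6875/2 = 0.84375, R_n = min(1.2×0.84375×0.25×58, 2.4×0.625×0.25×58) = 14.681 kips/bolt; interior L_c = 1.6875 − 0.6875 = 1, R_n = 17.4 kips/bolt. φR_n = 0.75 × (1×14.681 + 3×17.4) = 50.2 kips.
Tension yield (gross): A_g = 3.75×0.25 = 0.9375 in². φR_n = 0.90 × 36 × 0.9375 = 30.4 kips.
Governing: min(62.6, 50.2, 30.4) = 30.4 kips → gross-section yield.

30.4 kips (gross-section yield governs)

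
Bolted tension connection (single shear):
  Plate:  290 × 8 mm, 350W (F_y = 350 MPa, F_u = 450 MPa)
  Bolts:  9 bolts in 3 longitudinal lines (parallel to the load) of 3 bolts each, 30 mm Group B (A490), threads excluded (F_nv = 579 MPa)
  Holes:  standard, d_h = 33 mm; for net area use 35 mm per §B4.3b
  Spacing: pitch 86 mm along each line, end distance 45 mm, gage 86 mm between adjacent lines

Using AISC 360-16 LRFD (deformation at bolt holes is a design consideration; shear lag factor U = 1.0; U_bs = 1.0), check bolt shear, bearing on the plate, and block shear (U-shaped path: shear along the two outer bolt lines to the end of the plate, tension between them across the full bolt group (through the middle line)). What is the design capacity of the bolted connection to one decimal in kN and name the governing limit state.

695.0 kN (block shear governs)

Bolt shear: A_b = π(30)²/4 = 706.86 mm². φR_n = 0.75 × 579 × 706.86 × 9 × 1 = 2762.6 kN.
Bearing (8 mm plate, F_u = 450 MPa): end bolts L_c = 45 − 33/2 = 28.5, R_n = min(1.2×28.5×8×450, 2.4×30×8×450) = 123.12 kN/bolt; interior L_c = 86 − 33 = 53, R_n = 228.96 kN/bolt. φR_n = 0.75 × (3×123.12 + 6×228.96) = 1307.3 kN.
Block shear: shear path 2×[45+2×86] = 2×217 mm, A_gv = 3472, A_nv = 2×(217 − 2.5×35)×8 = 2072 mm²; tension across gage: (172 − 2×35)×8 = 816 mm². R_n = min(0.6×450×2072, 0.6×350×3472) + 1.0×450×816 = min(559.44, 729.12) + 367.2 = 926.64 kN. φR_n = 0.75 × 926.64 = 695.0 kN.
Governing: min(2762.6, 1307.3, 695.0) = 695.0 kN → block shear.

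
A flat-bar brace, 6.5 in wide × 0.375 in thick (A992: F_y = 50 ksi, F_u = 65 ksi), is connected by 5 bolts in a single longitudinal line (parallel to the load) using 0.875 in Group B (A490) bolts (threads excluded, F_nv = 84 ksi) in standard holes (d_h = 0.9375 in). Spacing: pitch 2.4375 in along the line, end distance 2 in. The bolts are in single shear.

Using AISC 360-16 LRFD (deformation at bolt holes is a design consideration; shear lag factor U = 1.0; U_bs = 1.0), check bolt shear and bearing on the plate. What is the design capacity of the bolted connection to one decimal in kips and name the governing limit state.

Bolt shear: A_b = π(0.875)²/4 = 0.60132 in². φR_n = 0.75 × 84 × 0.60132 × 5 × 1 = 189.4 kips.
Bearing (0.375 in plate, F_u = 65 ksi): end bolts L_c = 2 − 0.9375/2 = 1.53125, R_n = min(1.2×1.53125×0.375×65, 2.4×0.875×0.375×65) = 44.789 kips/bolt; interior L_c = 2.4375 − 0.9375 = 1.5, R_n = 43.875 kips/bolt. φR_n = 0.75 × (1×44.789 + 4×43.875) = 165.2 kips.
Governing: min(189.4, 165.2) = 165.2 kips → bearing.

165.2 kips (bearing governs)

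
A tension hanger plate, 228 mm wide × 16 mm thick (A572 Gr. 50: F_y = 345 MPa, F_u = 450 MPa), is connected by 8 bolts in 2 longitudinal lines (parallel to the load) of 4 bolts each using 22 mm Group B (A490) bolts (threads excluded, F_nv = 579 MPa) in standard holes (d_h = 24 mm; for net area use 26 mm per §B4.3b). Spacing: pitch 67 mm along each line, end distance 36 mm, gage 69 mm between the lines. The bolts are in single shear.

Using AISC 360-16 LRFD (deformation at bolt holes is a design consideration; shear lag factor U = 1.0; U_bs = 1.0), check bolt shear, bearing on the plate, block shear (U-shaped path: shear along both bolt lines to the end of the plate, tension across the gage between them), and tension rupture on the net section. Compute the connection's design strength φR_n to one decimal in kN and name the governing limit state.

Bolt shear: A_b = π(22)²/4 = 380.13 mm². φR_n = 0.75 × 579 × 380.13 × 8 × 1 = 1320.6 kN.
Bearing (16 mm plate, F_u = 450 MPa): end bolts L_c = 36 − 24/2 = 24, R_n = min(1.2×24×16×450, 2.4×22×16×450) = 207.36 kN/bolt; interior L_c = 67 − 24 = 43, R_n = 371.52 kN/bolt. φR_n = 0.75 × (2×207.36 + 6×371.52) = 1982.9 kN.
Block shear: shear path 2×[36+3×67] = 2×237 mm, A_gv = 7584, A_nv = 2×(237 − 3.5×26)×16 = 4672 mm²; tension across gage: (69 − 1×26)×16 = 688 mm². R_n = min(0.6×450×4672, 0.6×345×7584) + 1.0×450×688 = min(1261.4, 1569.9) + 309.6 = 1571 kN. φR_n = 0.75 × 1571 = 1178.3 kN.
Tension rupture (net): A_n = (228 − 2×26)×16 = 2816 mm² (U = 1.0, A_e = A_n). φR_n = 0.75 × 450 × 2816 = 950.4 kN.
Governing: min(1320.6, 1982.9, 1178.3, 950.4) = 950.4 kN → net-section rupture.

950.4 kN (net-section rupture governs)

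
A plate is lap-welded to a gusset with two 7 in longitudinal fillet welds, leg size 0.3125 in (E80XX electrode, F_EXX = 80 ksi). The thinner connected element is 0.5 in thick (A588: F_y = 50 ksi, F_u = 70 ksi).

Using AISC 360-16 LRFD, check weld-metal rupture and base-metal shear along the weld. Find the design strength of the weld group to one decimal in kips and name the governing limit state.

111.4 kips (weld metal governs)

Weld metal: throat = 0.707×0.3125 = 0.22094 in, L = 2×7 = 14 in. φR_n = 0.75 × 0.6 × 80 × 0.22094 × 14 = 111.4 kips.
Base metal shear (0.5 in plate): yield φR_n = 1.0×0.6×50×0.5×14 = 210.0 kips; rupture φR_n = 0.75×0.6×70×0.5×14 = 220.5 kips; take 210.0 kips (yield).
Governing: min(111.4, 210.0) = 111.4 kips → weld metal.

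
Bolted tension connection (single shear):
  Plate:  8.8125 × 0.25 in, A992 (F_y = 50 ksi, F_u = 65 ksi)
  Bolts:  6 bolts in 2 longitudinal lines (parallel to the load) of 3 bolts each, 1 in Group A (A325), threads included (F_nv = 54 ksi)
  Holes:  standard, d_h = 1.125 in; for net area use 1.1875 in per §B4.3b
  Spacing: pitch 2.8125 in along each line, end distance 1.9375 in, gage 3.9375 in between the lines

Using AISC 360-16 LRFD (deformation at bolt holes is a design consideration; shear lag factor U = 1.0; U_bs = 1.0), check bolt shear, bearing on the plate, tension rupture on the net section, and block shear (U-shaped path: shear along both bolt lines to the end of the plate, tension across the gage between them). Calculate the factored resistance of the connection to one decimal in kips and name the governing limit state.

Bolt shear: A_b = π(1)²/4 = 0.7854 in². φR_n = 0.75 × 54 × 0.7854 × 6 × 1 = 190.9 kips.
Bearing (0.25 in plate, F_u = 65 ksi): end bolts L_c = 1.9375 − 1.125/2 = 1.375, R_n = min(1.2×1.375×0.25×65, 2.4×1×0.25×65) = 26.813 kips/bolt; interior L_c = 2.8125 − 1.125 = 1.6875, R_n = 32.906 kips/bolt. φR_n = 0.75 × (2×26.813 + 4×32.906) = 138.9 kips.
Tension rupture (net): A_n = (8.8125 − 2×1.1875)×0.25 = 1.6094 in² (U = 1.0, A_e = A_n). φR_n = 0.75 × 65 × 1.6094 = 78.5 kips.
Block shear: shear path 2×[1.9375+2×2.8125] = 2×7.5625 in, A_gv = 3.7813, A_nv = 2×(7.5625 − 2.5×1.1875)×0.25 = 2.2969 in²; tension across gage: (3.9375 − 1×1.1875)×0.25 = 0.6875 in². R_n = min(0.6×65×2.2969, 0.6×50×3.7813) + 1.0×65×0.6875 = min(89.579, 113.44) + 44.688 = 134.27 kips. φR_n = 0.75 × 134.27 = 100.7 kips.
Governing: min(190.9, 138.9, 78.5, 100.7) = 78.5 kips → net-section rupture.

78.5 kips (net-section rupture governs)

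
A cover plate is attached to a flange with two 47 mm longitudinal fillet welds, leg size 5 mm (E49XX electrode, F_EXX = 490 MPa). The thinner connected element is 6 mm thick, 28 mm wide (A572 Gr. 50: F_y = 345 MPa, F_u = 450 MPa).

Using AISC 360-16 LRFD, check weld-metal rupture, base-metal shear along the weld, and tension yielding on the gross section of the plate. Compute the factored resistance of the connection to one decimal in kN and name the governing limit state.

Weld metal: throat = 0.707×5 = 3.535 mm, L = 2×47 = 94 mm. φR_n = 0.75 × 0.6 × 490 × 3.535 × 94 = 73.3 kN.
Base metal shear (6 mm plate): yield φR_n = 1.0×0.6×345×6×94 = 116.7 kN; rupture φR_n = 0.75×0.6×450×6×94 = 114.2 kN; take 114.2 kN (rupture).
Tension yield (gross): A_g = 28×6 = 168 mm². φR_n = 0.90 × 345 × 168 = 52.2 kN.
Governing: min(73.3, 114.2, 52.2) = 52.2 kN → gross-section yield.

52.2 kN (gross-section yield governs)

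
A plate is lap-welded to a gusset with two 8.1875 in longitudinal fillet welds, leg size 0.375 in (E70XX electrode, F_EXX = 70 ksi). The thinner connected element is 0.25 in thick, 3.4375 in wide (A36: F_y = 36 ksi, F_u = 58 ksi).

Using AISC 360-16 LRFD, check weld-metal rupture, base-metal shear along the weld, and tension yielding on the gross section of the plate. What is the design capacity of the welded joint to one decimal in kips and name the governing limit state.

Weld metal: throat = 0.707×0.375 = 0.26513 in, L = 2×8.1875 = 16.375 in. φR_n = 0.75 × 0.6 × 70 × 0.26513 × 16.375 = 136.8 kips.
Base metal shear (0.25 in plate): yield φR_n = 1.0×0.6×36×0.25×16.375 = 88.4 kips; rupture φR_n = 0.75×0.6×58×0.25×16.375 = 106.8 kips; take 88.4 kips (yield).
Tension yield (gross): A_g = 3.4375×0.25 = 0.85938 in². φR_n = 0.90 × 36 × 0.85938 = 27.8 kips.
Governing: min(136.8, 88.4, 27.8) = 27.8 kips → gross-section yield.

27.8 kips (gross-section yield governs)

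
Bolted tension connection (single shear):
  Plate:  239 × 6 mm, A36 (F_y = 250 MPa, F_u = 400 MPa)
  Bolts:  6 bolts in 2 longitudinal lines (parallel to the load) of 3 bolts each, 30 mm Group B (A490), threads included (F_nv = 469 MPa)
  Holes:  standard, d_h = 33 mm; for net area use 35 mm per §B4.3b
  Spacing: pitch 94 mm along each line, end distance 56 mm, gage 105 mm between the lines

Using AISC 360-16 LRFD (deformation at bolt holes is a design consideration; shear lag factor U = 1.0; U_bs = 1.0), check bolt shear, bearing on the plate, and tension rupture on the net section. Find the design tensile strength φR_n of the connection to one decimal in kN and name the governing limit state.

Bolt shear: A_b = π(30)²/4 = 706.86 mm². φR_n = 0.75 × 469 × 706.86 × 6 × 1 = 1491.8 kN.
Bearing (6 mm plate, F_u = 400 MPa): end bolts L_c = 56 − 33/2 = 39.5, R_n = min(1.2×39.5×6×400, 2.4×30×6×400) = 113.76 kN/bolt; interior L_c = 94 − 33 = 61, R_n = 172.8 kN/bolt. φR_n = 0.75 × (2×113.76 + 4×172.8) = 689.0 kN.
Tension rupture (net): A_n = (239 − 2×35)×6 = 1014 mm² (U = 1.0, A_e = A_n). φR_n = 0.75 × 400 × 1014 = 304.2 kN.
Governing: min(1491.8, 689.0, 304.2) = 304.2 kN → net-section rupture.

304.2 kN (net-section rupture governs)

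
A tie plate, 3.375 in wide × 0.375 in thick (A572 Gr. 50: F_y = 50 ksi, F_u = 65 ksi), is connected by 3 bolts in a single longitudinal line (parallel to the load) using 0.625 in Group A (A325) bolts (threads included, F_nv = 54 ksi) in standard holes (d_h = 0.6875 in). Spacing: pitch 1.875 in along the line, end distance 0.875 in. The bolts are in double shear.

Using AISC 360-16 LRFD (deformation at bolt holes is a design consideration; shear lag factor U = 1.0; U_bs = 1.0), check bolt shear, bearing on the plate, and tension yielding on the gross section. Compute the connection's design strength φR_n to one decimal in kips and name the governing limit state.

57.0 kips (gross-section yield governs)

Bolt shear: A_b = π(0.625)²/4 = 0.3068 in². φR_n = 0.75 × 54 × 0.3068 × 3 × 2 = 74.6 kips.
Bearing (0.375 in plate, F_u = 65 ksi): end bolts L_c = 0.875 − 0.6875/2 = 0.53125, R_n = min(1.2×0.53125×0.375×65, 2.4×0.625×0.375×65) = 15.539 kips/bolt; interior L_c = 1.875 − 0.6875 = 1.1875, R_n = 34.734 kips/bolt. φR_n = 0.75 × (1×15.539 + 2×34.734) = 63.8 kips.
Tension yield (gross): A_g = 3.375×0.375 = 1.2656 in². φR_n = 0.90 × 50 × 1.2656 = 57.0 kips.
Governing: min(74.6, 63.8, 57.0) = 57.0 kips → gross-section yield.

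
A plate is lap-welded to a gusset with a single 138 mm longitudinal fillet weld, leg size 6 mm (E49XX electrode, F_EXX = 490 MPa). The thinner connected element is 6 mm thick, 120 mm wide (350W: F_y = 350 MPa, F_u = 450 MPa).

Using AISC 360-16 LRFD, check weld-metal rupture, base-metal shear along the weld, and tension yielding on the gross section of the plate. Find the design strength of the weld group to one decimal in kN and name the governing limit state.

129.1 kN (weld metal governs)

Weld metal: throat = 0.707×6 = 4.242 mm, L = 138 mm. φR_n = 0.75 × 0.6 × 490 × 4.242 × 138 = 129.1 kN.
Base metal shear (6 mm plate): yield φR_n = 1.0×0.6×350×6×138 = 173.9 kN; rupture φR_n = 0.75×0.6×450×6×138 = 167.7 kN; take 167.7 kN (rupture).
Tension yield (gross): A_g = 120×6 = 720 mm². φR_n = 0.90 × 350 × 720 = 226.8 kN.
Governing: min(129.1, 167.7, 226.8) = 129.1 kN → weld metal.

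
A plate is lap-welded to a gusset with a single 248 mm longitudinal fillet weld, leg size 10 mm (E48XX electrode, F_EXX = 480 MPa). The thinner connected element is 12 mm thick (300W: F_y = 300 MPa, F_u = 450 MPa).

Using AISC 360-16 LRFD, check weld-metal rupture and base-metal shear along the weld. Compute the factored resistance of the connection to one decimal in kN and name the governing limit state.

Weld metal: throat = 0.707×10 = 7.07 mm, L = 248 mm. φR_n = 0.75 × 0.6 × 480 × 7.07 × 248 = 378.7 kN.
Base metal shear (12 mm plate): yield φR_n = 1.0×0.6×300×12×248 = 535.7 kN; rupture φR_n = 0.75×0.6×450×12×248 = 602.6 kN; take 535.7 kN (yield).
Governing: min(378.7, 535.7) = 378.7 kN → weld metal.

378.7 kN (weld metal governs)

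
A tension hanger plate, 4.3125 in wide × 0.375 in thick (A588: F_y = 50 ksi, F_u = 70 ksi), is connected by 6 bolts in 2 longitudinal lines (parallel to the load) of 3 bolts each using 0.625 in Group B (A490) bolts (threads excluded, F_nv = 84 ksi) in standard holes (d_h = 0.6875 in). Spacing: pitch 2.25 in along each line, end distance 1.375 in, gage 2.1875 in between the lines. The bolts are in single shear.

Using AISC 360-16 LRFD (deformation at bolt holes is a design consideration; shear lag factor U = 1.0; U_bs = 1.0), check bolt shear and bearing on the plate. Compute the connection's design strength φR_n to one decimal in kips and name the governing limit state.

Bolt shear: A_b = π(0.625)²/4 = 0.3068 in². φR_n = 0.75 × 84 × 0.3068 × 6 × 1 = 116.0 kips.
Bearing (0.375 in plate, F_u = 70 ksi): end bolts L_c = 1.375 − 0.6875/2 = 1.03125, R_n = min(1.2×1.03125×0.375×70, 2.4×0.625×0.375×70) = 32.484 kips/bolt; interior L_c = 2.25 − 0.6875 = 1.5625, R_n = 39.375 kips/bolt. φR_n = 0.75 × (2×32.484 + 4×39.375) = 166.9 kips.
Governing: min(116.0, 166.9) = 116.0 kips → bolt shear.

116.0 kips (bolt shear governs)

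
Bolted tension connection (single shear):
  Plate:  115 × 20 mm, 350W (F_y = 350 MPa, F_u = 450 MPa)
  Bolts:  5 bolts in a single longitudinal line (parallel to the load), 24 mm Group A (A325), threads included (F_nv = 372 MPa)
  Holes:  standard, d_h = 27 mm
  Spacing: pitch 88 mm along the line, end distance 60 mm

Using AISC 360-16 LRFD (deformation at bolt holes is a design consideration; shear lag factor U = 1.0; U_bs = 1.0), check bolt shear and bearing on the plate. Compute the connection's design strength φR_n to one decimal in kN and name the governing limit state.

631.1 kN (bolt shear governs)

Bolt shear: A_b = π(24)²/4 = 452.39 mm². φR_n = 0.75 × 372 × 452.39 × 5 × 1 = 631.1 kN.
Bearing (20 mm plate, F_u = 450 MPa): end bolts L_c = 60 − 27/2 = 46.5, R_n = min(1.2×46.5×20×450, 2.4×24×20×450) = 502.2 kN/bolt; interior L_c = 88 − 27 = 61, R_n = 518.4 kN/bolt. φR_n = 0.75 × (1×502.2 + 4×518.4) = 1931.9 kN.
Governing: min(631.1, 1931.9) = 631.1 kN → bolt shear.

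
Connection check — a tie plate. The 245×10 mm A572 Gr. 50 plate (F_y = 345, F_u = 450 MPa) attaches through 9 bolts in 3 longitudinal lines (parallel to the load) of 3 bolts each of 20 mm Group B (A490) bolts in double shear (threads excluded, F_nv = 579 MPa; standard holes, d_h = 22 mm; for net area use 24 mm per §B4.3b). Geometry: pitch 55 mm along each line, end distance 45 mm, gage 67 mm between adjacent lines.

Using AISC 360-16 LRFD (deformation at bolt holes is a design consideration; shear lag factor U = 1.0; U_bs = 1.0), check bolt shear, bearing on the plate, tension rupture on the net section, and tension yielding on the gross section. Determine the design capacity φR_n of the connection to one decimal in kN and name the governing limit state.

Bolt shear: A_b = π(20)²/4 = 314.16 mm². φR_n = 0.75 × 579 × 314.16 × 9 × 2 = 2455.6 kN.
Bearing (10 mm plate, F_u = 450 MPa): end bolts L_c = 45 − 22/2 = 34, R_n = min(1.2×34×10×450, 2.4×20×10×450) = 183.6 kN/bolt; interior L_c = 55 − 22 = 33, R_n = 178.2 kN/bolt. φR_n = 0.75 × (3×183.6 + 6×178.2) = 1215.0 kN.
Tension rupture (net): A_n = (245 − 3×24)×10 = 1730 mm² (U = 1.0, A_e = A_n). φR_n = 0.75 × 450 × 1730 = 583.9 kN.
Tension yield (gross): A_g = 245×10 = 2450 mm². φR_n = 0.90 × 345 × 2450 = 760.7 kN.
Governing: min(2455.6, 1215.0, 583.9, 760.7) = 583.9 kN → net-section rupture.

583.9 kN (net-section rupture governs)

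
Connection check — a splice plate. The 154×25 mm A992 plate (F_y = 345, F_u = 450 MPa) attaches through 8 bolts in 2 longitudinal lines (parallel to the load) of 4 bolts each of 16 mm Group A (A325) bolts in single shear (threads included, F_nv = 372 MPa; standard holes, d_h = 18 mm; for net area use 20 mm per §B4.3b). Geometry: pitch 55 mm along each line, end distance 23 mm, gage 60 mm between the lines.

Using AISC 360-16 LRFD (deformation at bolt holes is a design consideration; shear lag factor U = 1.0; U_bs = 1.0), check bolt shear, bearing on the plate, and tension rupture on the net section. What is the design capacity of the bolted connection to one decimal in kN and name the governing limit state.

Bolt shear: A_b = π(16)²/4 = 201.06 mm². φR_n = 0.75 × 372 × 201.06 × 8 × 1 = 448.8 kN.
Bearing (25 mm plate, F_u = 450 MPa): end bolts L_c = 23 − 18/2 = 14, R_n = min(1.2×14×25×450, 2.4×16×25×450) = 189 kN/bolt; interior L_c = 55 − 18 = 37, R_n = 432 kN/bolt. φR_n = 0.75 × (2×189 + 6×432) = 2227.5 kN.
Tension rupture (net): A_n = (154 − 2×20)×25 = 2850 mm² (U = 1.0, A_e = A_n). φR_n = 0.75 × 450 × 2850 = 961.9 kN.
Governing: min(448.8, 2227.5, 961.9) = 448.8 kN → bolt shear.

448.8 kN (bolt shear governs)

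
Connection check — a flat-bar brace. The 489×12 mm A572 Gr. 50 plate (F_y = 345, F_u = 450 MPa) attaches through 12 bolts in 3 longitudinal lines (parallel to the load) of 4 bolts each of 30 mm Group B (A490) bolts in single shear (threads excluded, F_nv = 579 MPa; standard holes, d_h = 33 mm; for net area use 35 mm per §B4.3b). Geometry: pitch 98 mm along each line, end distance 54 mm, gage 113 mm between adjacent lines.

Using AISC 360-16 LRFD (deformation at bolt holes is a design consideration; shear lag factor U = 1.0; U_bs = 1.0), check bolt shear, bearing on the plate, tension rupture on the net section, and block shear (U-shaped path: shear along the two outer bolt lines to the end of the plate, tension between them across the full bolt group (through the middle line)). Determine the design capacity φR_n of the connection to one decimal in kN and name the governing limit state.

Bolt shear: A_b = π(30)²/4 = 706.86 mm². φR_n = 0.75 × 579 × 706.86 × 12 × 1 = 3683.4 kN.
Bearing (12 mm plate, F_u = 450 MPa): end bolts L_c = 54 − 33/2 = 37.5, R_n = min(1.2×37.5×12×450, 2.4×30×12×450) = 243 kN/bolt; interior L_c = 98 − 33 = 65, R_n = 388.8 kN/bolt. φR_n = 0.75 × (3×243 + 9×388.8) = 3171.2 kN.
Tension rupture (net): A_n = (489 − 3×35)×12 = 4608 mm² (U = 1.0, A_e = A_n). φR_n = 0.75 × 450 × 4608 = 1555.2 kN.
Block shear: shear path 2×[54+3×98] = 2×348 mm, A_gv = 8352, A_nv = 2×(348 − 3.5×35)×12 = 5412 mm²; tension across gage: (226 − 2×35)×12 = 1872 mm². R_n = min(0.6×450×5412, 0.6×345×8352) + 1.0×450×1872 = min(1461.2, 1728.9) + 842.4 = 2303.6 kN. φR_n = 0.75 × 2303.6 = 1727.7 kN.
Governing: min(3683.4, 3171.2, 1555.2, 1727.7) = 1555.2 kN → net-section rupture.

1555.2 kN (net-section rupture governs)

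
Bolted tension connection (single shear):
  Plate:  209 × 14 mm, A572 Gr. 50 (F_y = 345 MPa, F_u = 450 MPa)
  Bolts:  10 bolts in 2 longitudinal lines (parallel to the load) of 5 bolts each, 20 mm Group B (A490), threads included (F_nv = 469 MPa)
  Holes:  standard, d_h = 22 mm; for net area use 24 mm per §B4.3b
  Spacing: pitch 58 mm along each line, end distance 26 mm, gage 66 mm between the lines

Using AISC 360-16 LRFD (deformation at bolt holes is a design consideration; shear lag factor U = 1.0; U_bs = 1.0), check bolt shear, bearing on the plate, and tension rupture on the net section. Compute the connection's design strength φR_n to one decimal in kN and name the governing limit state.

Bolt shear: A_b = π(20)²/4 = 314.16 mm². φR_n = 0.75 × 469 × 314.16 × 10 × 1 = 1105.1 kN.
Bearing (14 mm plate, F_u = 450 MPa): end bolts L_c = 26 − 22/2 = 15, R_n = min(1.2×15×14×450, 2.4×20×14×450) = 113.4 kN/bolt; interior L_c = 58 − 22 = 36, R_n = 272.16 kN/bolt. φR_n = 0.75 × (2×113.4 + 8×272.16) = 1803.1 kN.
Tension rupture (net): A_n = (209 − 2×24)×14 = 2254 mm² (U = 1.0, A_e = A_n). φR_n = 0.75 × 450 × 2254 = 760.7 kN.
Governing: min(1105.1, 1803.1, 760.7) = 760.7 kN → net-section rupture.

760.7 kN (net-section rupture governs)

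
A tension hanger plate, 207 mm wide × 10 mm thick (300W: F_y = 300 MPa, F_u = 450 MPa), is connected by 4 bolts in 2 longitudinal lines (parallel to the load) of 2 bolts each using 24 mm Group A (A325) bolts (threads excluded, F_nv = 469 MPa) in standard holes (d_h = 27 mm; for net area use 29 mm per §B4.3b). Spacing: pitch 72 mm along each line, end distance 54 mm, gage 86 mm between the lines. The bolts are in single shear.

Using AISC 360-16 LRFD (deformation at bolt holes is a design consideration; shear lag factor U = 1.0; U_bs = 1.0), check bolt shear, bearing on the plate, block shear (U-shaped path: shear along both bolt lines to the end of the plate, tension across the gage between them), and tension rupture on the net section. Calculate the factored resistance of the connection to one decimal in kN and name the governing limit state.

502.9 kN (net-section rupture governs)

Bolt shear: A_b = π(24)²/4 = 452.39 mm². φR_n = 0.75 × 469 × 452.39 × 4 × 1 = 636.5 kN.
Bearing (10 mm plate, F_u = 450 MPa): end bolts L_c = 54 − 27/2 = 40.5, R_n = min(1.2×40.5×10×450, 2.4×24×10×450) = 218.7 kN/bolt; interior L_c = 72 − 27 = 45, R_n = 243 kN/bolt. φR_n = 0.75 × (2×218.7 + 2×243) = 692.6 kN.
Block shear: shear path 2×[54+1×72] = 2×126 mm, A_gv = 2520, A_nv = 2×(126 − 1.5×29)×10 = 1650 mm²; tension across gage: (86 − 1×29)×10 = 570 mm². R_n = min(0.6×450×1650, 0.6×300×2520) + 1.0×450×570 = min(445.5, 453.6) + 256.5 = 702 kN. φR_n = 0.75 × 702 = 526.5 kN.
Tension rupture (net): A_n = (207 − 2×29)×10 = 1490 mm² (U = 1.0, A_e = A_n). φR_n = 0.75 × 450 × 1490 = 502.9 kN.
Governing: min(636.5, 692.6, 526.5, 502.9) = 502.9 kN → net-section rupture.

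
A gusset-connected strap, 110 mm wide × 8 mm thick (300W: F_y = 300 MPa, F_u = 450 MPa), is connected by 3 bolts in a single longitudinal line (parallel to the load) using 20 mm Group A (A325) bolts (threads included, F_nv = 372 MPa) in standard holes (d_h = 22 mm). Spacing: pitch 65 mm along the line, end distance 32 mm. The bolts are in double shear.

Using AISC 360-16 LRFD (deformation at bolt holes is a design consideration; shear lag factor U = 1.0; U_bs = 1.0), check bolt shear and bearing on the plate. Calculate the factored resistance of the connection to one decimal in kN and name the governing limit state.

327.2 kN (bearing governs)

Bolt shear: A_b = π(20)²/4 = 314.16 mm². φR_n = 0.75 × 372 × 314.16 × 3 × 2 = 525.9 kN.
Bearing (8 mm plate, F_u = 450 MPa): end bolts L_c = 32 − 22/2 = 21, R_n = min(1.2×21×8×450, 2.4×20×8×450) = 90.72 kN/bolt; interior L_c = 65 − 22 = 43, R_n = 172.8 kN/bolt. φR_n = 0.75 × (1×90.72 + 2×172.8) = 327.2 kN.
Governing: min(525.9, 327.2) = 327.2 kN → bearing.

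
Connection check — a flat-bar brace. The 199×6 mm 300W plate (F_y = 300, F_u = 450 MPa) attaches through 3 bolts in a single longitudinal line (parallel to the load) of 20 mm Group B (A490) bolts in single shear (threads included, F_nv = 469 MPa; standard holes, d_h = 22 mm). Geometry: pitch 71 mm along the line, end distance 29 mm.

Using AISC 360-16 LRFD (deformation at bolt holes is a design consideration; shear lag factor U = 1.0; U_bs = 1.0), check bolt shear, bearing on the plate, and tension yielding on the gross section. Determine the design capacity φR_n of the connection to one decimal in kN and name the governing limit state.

Bolt shear: A_b = π(20)²/4 = 314.16 mm². φR_n = 0.75 × 469 × 314.16 × 3 × 1 = 331.5 kN.
Bearing (6 mm plate, F_u = 450 MPa): end bolts L_c = 29 − 22/2 = 18, R_n = min(1.2×18×6×450, 2.4×20×6×450) = 58.32 kN/bolt; interior L_c = 71 − 22 = 49, R_n = 129.6 kN/bolt. φR_n = 0.75 × (1×58.32 + 2×129.6) = 238.1 kN.
Tension yield (gross): A_g = 199×6 = 1194 mm². φR_n = 0.90 × 300 × 1194 = 322.4 kN.
Governing: min(331.5, 238.1, 322.4) = 238.1 kN → bearing.

238.1 kN (bearing governs)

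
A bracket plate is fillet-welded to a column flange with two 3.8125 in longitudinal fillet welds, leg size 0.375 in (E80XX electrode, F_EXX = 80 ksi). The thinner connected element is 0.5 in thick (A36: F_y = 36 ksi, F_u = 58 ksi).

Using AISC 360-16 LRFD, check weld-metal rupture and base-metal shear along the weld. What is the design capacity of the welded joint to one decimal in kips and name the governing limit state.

72.8 kips (weld metal governs)

Weld metal: throat = 0.707×0.375 = 0.26513 in, L = 2×3.8125 = 7.625 in. φR_n = 0.75 × 0.6 × 80 × 0.26513 × 7.625 = 72.8 kips.
Base metal shear (0.5 in plate): yield φR_n = 1.0×0.6×36×0.5×7.625 = 82.4 kips; rupture φR_n = 0.75×0.6×58×0.5×7.625 = 99.5 kips; take 82.4 kips (yield).
Governing: min(72.8, 82.4) = 72.8 kips → weld metal.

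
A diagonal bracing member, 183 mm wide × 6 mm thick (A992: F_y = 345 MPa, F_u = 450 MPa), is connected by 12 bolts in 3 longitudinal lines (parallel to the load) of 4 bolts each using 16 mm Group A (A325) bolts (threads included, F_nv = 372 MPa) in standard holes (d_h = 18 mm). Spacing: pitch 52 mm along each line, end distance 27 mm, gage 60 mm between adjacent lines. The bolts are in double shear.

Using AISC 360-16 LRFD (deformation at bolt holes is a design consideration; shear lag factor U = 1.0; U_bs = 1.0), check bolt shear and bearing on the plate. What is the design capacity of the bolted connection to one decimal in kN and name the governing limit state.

Bolt shear: A_b = π(16)²/4 = 201.06 mm². φR_n = 0.75 × 372 × 201.06 × 12 × 2 = 1346.3 kN.
Bearing (6 mm plate, F_u = 450 MPa): end bolts L_c = 27 − 18/2 = 18, R_n = min(1.2×18×6×450, 2.4×16×6×450) = 58.32 kN/bolt; interior L_c = 52 − 18 = 34, R_n = 103.68 kN/bolt. φR_n = 0.75 × (3×58.32 + 9×103.68) = 831.1 kN.
Governing: min(1346.3, 831.1) = 831.1 kN → bearing.

831.1 kN (bearing governs)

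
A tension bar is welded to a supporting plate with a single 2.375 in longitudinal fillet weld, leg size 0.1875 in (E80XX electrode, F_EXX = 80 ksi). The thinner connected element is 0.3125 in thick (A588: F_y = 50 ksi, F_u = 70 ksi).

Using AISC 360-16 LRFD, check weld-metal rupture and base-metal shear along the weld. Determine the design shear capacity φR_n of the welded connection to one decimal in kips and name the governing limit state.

11.3 kips (weld metal governs)

Weld metal: throat = 0.707×0.1875 = 0.13256 in, L = 2.375 in. φR_n = 0.75 × 0.6 × 80 × 0.13256 × 2.375 = 11.3 kips.
Base metal shear (0.3125 in plate): yield φR_n = 1.0×0.6×50×0.3125×2.375 = 22.3 kips; rupture φR_n = 0.75×0.6×70×0.3125×2.375 = 23.4 kips; take 22.3 kips (yield).
Governing: min(11.3, 22.3) = 11.3 kips → weld metal.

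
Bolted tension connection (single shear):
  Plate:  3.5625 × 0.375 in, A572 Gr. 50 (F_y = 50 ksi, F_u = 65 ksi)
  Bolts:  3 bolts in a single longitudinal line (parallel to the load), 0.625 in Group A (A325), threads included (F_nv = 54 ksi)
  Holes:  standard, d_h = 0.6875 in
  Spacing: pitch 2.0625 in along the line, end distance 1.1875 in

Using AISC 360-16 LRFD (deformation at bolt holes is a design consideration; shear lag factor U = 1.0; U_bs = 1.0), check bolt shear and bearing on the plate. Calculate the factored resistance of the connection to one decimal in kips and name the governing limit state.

Bolt shear: A_b = π(0.625)²/4 = 0.3068 in². φR_n = 0.75 × 54 × 0.3068 × 3 × 1 = 37.3 kips.
Bearing (0.375 in plate, F_u = 65 ksi): end bolts L_c = 1.1875 − 0.6875/2 = 0.84375, R_n = min(1.2×0.84375×0.375×65, 2.4×0.625×0.375×65) = 24.68 kips/bolt; interior L_c = 2.0625 − 0.6875 = 1.375, R_n = 36.563 kips/bolt. φR_n = 0.75 × (1×24.68 + 2×36.563) = 73.4 kips.
Governing: min(37.3, 73.4) = 37.3 kips → bolt shear.

37.3 kips (bolt shear governs)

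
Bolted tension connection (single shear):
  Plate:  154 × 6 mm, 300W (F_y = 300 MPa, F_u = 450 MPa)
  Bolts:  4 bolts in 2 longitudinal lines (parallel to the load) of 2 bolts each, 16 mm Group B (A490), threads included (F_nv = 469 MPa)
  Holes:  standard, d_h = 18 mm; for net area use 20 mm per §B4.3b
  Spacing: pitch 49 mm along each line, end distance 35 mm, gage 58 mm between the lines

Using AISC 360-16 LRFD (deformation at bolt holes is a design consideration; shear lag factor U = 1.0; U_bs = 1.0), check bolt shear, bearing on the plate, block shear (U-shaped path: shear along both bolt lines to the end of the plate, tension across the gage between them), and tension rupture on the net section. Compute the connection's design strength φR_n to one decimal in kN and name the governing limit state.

208.2 kN (block shear governs)

Bolt shear: A_b = π(16)²/4 = 201.06 mm². φR_n = 0.75 × 469 × 201.06 × 4 × 1 = 282.9 kN.
Bearing (6 mm plate, F_u = 450 MPa): end bolts L_c = 35 − 18/2 = 26, R_n = min(1.2×26×6×450, 2.4×16×6×450) = 84.24 kN/bolt; interior L_c = 49 − 18 = 31, R_n = 100.44 kN/bolt. φR_n = 0.75 × (2×84.24 + 2×100.44) = 277.0 kN.
Block shear: shear path 2×[35+1×49] = 2×84 mm, A_gv = 1008, A_nv = 2×(84 − 1.5×20)×6 = 648 mm²; tension across gage: (58 − 1×20)×6 = 228 mm². R_n = min(0.6×450×648, 0.6×300×1008) + 1.0×450×228 = min(174.96, 181.44) + 102.6 = 277.56 kN. φR_n = 0.75 × 277.56 = 208.2 kN.
Tension rupture (net): A_n = (154 − 2×20)×6 = 684 mm² (U = 1.0, A_e = A_n). φR_n = 0.75 × 450 × 684 = 230.9 kN.
Governing: min(282.9, 277.0, 208.2, 230.9) = 208.2 kN → block shear.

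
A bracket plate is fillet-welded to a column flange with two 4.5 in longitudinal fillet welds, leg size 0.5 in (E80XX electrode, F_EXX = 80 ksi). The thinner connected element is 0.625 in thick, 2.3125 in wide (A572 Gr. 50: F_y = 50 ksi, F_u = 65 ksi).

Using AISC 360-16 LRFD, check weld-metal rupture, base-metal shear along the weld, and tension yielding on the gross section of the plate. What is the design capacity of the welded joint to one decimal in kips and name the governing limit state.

65.0 kips (gross-section yield governs)

Weld metal: throat = 0.707×0.5 = 0.3535 in, L = 2×4.5 = 9 in. φR_n = 0.75 × 0.6 × 80 × 0.3535 × 9 = 114.5 kips.
Base metal shear (0.625 in plate): yield φR_n = 1.0×0.6×50×0.625×9 = 168.8 kips; rupture φR_n = 0.75×0.6×65×0.625×9 = 164.5 kips; take 164.5 kips (rupture).
Tension yield (gross): A_g = 2.3125×0.625 = 1.4453 in². φR_n = 0.90 × 50 × 1.4453 = 65.0 kips.
Governing: min(114.5, 164.5, 65.0) = 65.0 kips → gross-section yield.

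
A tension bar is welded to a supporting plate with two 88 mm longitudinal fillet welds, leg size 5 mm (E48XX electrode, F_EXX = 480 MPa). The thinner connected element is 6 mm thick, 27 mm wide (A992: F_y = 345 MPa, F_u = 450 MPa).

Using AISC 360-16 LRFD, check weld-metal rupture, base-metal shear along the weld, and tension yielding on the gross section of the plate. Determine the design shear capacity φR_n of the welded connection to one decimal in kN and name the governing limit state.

Weld metal: throat = 0.707×5 = 3.535 mm, L = 2×88 = 176 mm. φR_n = 0.75 × 0.6 × 480 × 3.535 × 176 = 134.4 kN.
Base metal shear (6 mm plate): yield φR_n = 1.0×0.6×345×6×176 = 218.6 kN; rupture φR_n = 0.75×0.6×450×6×176 = 213.8 kN; take 213.8 kN (rupture).
Tension yield (gross): A_g = 27×6 = 162 mm². φR_n = 0.90 × 345 × 162 = 50.3 kN.
Governing: min(134.4, 213.8, 50.3) = 50.3 kN → gross-section yield.

50.3 kN (gross-section yield governs)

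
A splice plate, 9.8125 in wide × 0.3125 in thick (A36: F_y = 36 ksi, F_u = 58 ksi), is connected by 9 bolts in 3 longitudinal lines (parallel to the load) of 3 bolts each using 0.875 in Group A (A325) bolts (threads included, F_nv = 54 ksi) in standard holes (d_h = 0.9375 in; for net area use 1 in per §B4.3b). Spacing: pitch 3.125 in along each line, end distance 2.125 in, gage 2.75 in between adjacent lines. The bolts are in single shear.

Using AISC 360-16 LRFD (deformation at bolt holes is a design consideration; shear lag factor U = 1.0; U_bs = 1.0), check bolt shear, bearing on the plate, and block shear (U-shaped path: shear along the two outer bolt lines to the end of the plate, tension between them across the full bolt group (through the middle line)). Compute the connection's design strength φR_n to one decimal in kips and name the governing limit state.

132.4 kips (block shear governs)

Bolt shear: A_b = π(0.875)²/4 = 0.60132 in². φR_n = 0.75 × 54 × 0.60132 × 9 × 1 = 219.2 kips.
Bearing (0.3125 in plate, F_u = 58 ksi): end bolts L_c = 2.125 − 0.9375/2 = 1.65625, R_n = min(1.2×1.65625×0.3125×58, 2.4×0.875×0.3125×58) = 36.023 kips/bolt; interior L_c = 3.125 − 0.9375 = 2.1875, R_n = 38.063 kips/bolt. φR_n = 0.75 × (3×36.023 + 6×38.063) = 252.3 kips.
Block shear: shear path 2×[2.125+2×3.125] = 2×8.375 in, A_gv = 5.2344, A_nv = 2×(8.375 − 2.5×1)×0.3125 = 3.6719 in²; tension across gage: (5.5 − 2×1)×0.3125 = 1.0938 in². R_n = min(0.6×58×3.6719, 0.6×36×5.2344) + 1.0×58×1.0938 = min(127.78, 113.06) + 63.44 = 176.5 kips. φR_n = 0.75 × 176.5 = 132.4 kips.
Governing: min(219.2, 252.3, 132.4) = 132.4 kips → block shear.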